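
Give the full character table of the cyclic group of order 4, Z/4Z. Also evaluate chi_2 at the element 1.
Character table of Z/4Z (irreps indexed chi_0,...,chi_3 with chi_k(m) = zeta_4^(k*m), zeta_4 = exp(2*pi*i/4)):
  irrep \ class  {0} (size 1)  {1} (size 1)  {2} (size 1)  {3} (size 1)
  chi_0          1             1             1             1           
  chi_1          1             I             -1            -I          
  chi_2          1             -1            1             -1          
  chi_3          1             -I            -1            I           

Spot check: chi_2(1) = zeta_4^(2*1) = zeta_4^2 = -1.

Derivation: Z/4Z is abelian, so all 4 irreducible complex representations are 1-dimensional. They are given by chi_k(m) = zeta_4^(k*m) for k = 0,...,3. Row orthogonality: sum_m chi_k(m) conj(chi_l(m)) = 4 * [k = l].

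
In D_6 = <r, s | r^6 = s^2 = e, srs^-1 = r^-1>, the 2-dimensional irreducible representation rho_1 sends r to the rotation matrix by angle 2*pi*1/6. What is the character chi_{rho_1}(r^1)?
chi_{rho_1}(r^1) = 2*cos(2*pi*1*1/6) = 1

Why: rho_1(r^1) is rotation by angle 2*pi*1*1/6, whose trace is 2*cos(2*pi*1*1/6) = 1.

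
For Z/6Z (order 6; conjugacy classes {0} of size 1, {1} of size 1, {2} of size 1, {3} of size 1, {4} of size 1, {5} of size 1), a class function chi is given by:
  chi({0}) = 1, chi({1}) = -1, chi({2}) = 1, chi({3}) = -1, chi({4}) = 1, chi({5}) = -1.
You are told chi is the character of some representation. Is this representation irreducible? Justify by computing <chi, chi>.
Irreducible: <chi, chi> = 1.

Details: <chi, chi> = (1/|G|) sum_C |C| * |chi(C)|^2 = (1/6)[1*|1|^2 + 1*|-1|^2 + 1*|1|^2 + 1*|-1|^2 + 1*|1|^2 + 1*|-1|^2]
  = (1/6)[(1) + (1) + (1) + (1) + (1) + (1)] = 6/6 = 1.
(Exp terms are combined using exp(i*s)*conj(exp(i*t)) = exp(i*(s-t)), and sums of them are collapsed using the identity that for every m > 1 the m distinct m-th roots of unity sum to 0, e.g. 1 + exp(2*I*pi/3) + exp(-2*I*pi/3) = 0.)
A character is irreducible iff <chi, chi> = 1, so this representation is irreducible.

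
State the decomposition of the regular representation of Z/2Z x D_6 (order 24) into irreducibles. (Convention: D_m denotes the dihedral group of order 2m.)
Each irreducible V_i of dimension d_i appears with multiplicity d_i, i.e. rho_reg = (direct sum over all irreducibles V_i) d_i V_i. The irreducible dimensions for Z/2Z x D_6 are 1, 1, 1, 1, 1, 1, 1, 1, 2, 2, 2, 2: 8 irreducibles of dimension 1, each with multiplicity 1; 4 irreducibles of dimension 2, each with multiplicity 2. Total dimension 8*1*1 + 4*2*2 = 24 = |G|.

Why: General theorem: in the regular representation of a finite group G, each irreducible appears with multiplicity equal to its dimension. Check: dim(rho_reg) = sum d_i^2 = 1 + 1 + 1 + 1 + 1 + 1 + 1 + 1 + 4 + 4 + 4 + 4 = 24 = |G|.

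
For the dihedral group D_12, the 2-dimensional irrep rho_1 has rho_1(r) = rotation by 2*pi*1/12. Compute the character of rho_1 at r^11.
chi_{rho_1}(r^11) = 2*cos(2*pi*1*11/12) = sqrt(3)

Proof sketch: rho_1(r^11) is rotation by angle 2*pi*1*11/12, whose trace is 2*cos(2*pi*1*11/12) = sqrt(3).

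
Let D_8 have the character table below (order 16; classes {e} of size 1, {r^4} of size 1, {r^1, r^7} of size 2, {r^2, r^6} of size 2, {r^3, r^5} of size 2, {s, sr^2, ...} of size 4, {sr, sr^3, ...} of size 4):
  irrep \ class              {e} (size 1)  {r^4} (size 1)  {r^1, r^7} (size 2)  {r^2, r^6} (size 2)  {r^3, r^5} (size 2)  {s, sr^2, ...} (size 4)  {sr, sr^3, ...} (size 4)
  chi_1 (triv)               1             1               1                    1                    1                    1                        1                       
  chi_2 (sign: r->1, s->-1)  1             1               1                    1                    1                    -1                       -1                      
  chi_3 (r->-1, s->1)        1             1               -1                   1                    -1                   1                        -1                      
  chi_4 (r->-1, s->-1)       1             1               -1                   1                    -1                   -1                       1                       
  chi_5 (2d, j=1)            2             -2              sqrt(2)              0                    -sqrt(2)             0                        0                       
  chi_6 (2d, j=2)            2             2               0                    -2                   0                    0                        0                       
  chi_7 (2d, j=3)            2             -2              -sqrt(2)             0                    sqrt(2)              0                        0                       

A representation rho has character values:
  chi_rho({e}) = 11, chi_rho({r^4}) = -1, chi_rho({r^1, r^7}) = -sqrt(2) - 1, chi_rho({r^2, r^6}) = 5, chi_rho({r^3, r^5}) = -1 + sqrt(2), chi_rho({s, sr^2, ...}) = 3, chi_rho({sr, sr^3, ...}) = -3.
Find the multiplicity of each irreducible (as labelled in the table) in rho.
Multiplicities: chi_1: 1, chi_2: 1, chi_3: 3, chi_4: 0, chi_5: 1, chi_6: 0, chi_7: 2.

Why: Use <chi_rho, chi> = (1/|G|) sum_C |C| * chi_rho(C) * conj(chi(C)) with |G| = 16 for each irreducible chi in the table:
  <chi_rho, chi_1> = (1/16)[1*(11)*conj(1) + 1*(-1)*conj(1) + 2*(-sqrt(2) - 1)*conj(1) + 2*(5)*conj(1) + 2*(-1 + sqrt(2))*conj(1) + 4*(3)*conj(1) + 4*(-3)*conj(1)]
      = (1/16)[(11) + (-1) + (-2*sqrt(2) - 2) + (10) + (-2 + 2*sqrt(2)) + (12) + (-12)] = 16/16 = 1
  <chi_rho, chi_2> = (1/16)[1*(11)*conj(1) + 1*(-1)*conj(1) + 2*(-sqrt(2) - 1)*conj(1) + 2*(5)*conj(1) + 2*(-1 + sqrt(2))*conj(1) + 4*(3)*conj(-1) + 4*(-3)*conj(-1)]
      = (1/16)[(11) + (-1) + (-2*sqrt(2) - 2) + (10) + (-2 + 2*sqrt(2)) + (-12) + (12)] = 16/16 = 1
  <chi_rho, chi_3> = (1/16)[1*(11)*conj(1) + 1*(-1)*conj(1) + 2*(-sqrt(2) - 1)*conj(-1) + 2*(5)*conj(1) + 2*(-1 + sqrt(2))*conj(-1) + 4*(3)*conj(1) + 4*(-3)*conj(-1)]
      = (1/16)[(11) + (-1) + (2 + 2*sqrt(2)) + (10) + (2 - 2*sqrt(2)) + (12) + (12)] = 48/16 = 3
  <chi_rho, chi_4> = (1/16)[1*(11)*conj(1) + 1*(-1)*conj(1) + 2*(-sqrt(2) - 1)*conj(-1) + 2*(5)*conj(1) + 2*(-1 + sqrt(2))*conj(-1) + 4*(3)*conj(-1) + 4*(-3)*conj(1)]
      = (1/16)[(11) + (-1) + (2 + 2*sqrt(2)) + (10) + (2 - 2*sqrt(2)) + (-12) + (-12)] = 0/16 = 0
  <chi_rho, chi_5> = (1/16)[1*(11)*conj(2) + 1*(-1)*conj(-2) + 2*(-sqrt(2) - 1)*conj(sqrt(2)) + 2*(5)*conj(0) + 2*(-1 + sqrt(2))*conj(-sqrt(2)) + 4*(3)*conj(0) + 4*(-3)*conj(0)]
      = (1/16)[(22) + (2) + (-4 - 2*sqrt(2)) + (0) + (-4 + 2*sqrt(2)) + (0) + (0)] = 16/16 = 1
  <chi_rho, chi_6> = (1/16)[1*(11)*conj(2) + 1*(-1)*conj(2) + 2*(-sqrt(2) - 1)*conj(0) + 2*(5)*conj(-2) + 2*(-1 + sqrt(2))*conj(0) + 4*(3)*conj(0) + 4*(-3)*conj(0)]
      = (1/16)[(22) + (-2) + (0) + (-20) + (0) + (0) + (0)] = 0/16 = 0
  <chi_rho, chi_7> = (1/16)[1*(11)*conj(2) + 1*(-1)*conj(-2) + 2*(-sqrt(2) - 1)*conj(-sqrt(2)) + 2*(5)*conj(0) + 2*(-1 + sqrt(2))*conj(sqrt(2)) + 4*(3)*conj(0) + 4*(-3)*conj(0)]
      = (1/16)[(22) + (2) + (2*sqrt(2) + 4) + (0) + (4 - 2*sqrt(2)) + (0) + (0)] = 32/16 = 2
Dimension check: dim(rho) = sum (mult * dim) = 1*1 + 1*1 + 3*1 + 0*1 + 1*2 + 0*2 + 2*2 = 11 = chi_rho(e) = 11.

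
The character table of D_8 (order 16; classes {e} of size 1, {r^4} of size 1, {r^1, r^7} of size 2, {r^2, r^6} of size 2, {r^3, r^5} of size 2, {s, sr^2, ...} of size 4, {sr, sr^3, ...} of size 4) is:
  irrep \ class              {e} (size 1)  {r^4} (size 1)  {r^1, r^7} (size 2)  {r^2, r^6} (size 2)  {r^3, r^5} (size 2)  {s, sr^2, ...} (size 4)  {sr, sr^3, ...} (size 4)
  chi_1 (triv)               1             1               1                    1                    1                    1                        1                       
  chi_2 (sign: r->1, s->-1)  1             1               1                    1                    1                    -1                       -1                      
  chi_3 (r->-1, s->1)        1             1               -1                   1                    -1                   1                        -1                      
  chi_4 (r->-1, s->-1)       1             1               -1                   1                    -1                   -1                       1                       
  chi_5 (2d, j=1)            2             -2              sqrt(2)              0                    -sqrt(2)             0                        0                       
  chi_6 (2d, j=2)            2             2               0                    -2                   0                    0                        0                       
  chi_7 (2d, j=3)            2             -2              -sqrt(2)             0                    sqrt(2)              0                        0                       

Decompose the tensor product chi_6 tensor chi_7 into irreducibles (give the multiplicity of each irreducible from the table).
chi_6 tensor chi_7 = chi_5 + chi_7 (all other irreducibles have multiplicity 0).

Solution. The character of a tensor product is the pointwise product (chi_6 * chi_7)(C) = chi_6(C) * chi_7(C):
  {e}: (2)*(2), {r^4}: (2)*(-2), {r^1, r^7}: (0)*(-sqrt(2)), {r^2, r^6}: (-2)*(0), {r^3, r^5}: (0)*(sqrt(2)), {s, sr^2, ...}: (0)*(0), {sr, sr^3, ...}: (0)*(0)
so (chi_6 * chi_7) takes values
  {e} -> 4, {r^4} -> -4, {r^1, r^7} -> 0, {r^2, r^6} -> 0, {r^3, r^5} -> 0, {s, sr^2, ...} -> 0, {sr, sr^3, ...} -> 0.
Now take the inner product of this character with each irreducible chi from the table, <chi_6*chi_7, chi> = (1/16) sum_C |C| (chi_6*chi_7)(C) conj(chi(C)):
  <chi_6*chi_7, chi_1> = (1/16)[1*(4)*conj(1) + 1*(-4)*conj(1) + 2*(0)*conj(1) + 2*(0)*conj(1) + 2*(0)*conj(1) + 4*(0)*conj(1) + 4*(0)*conj(1)]
      = (1/16)[(4) + (-4) + (0) + (0) + (0) + (0) + (0)] = 0/16 = 0
  <chi_6*chi_7, chi_2> = (1/16)[1*(4)*conj(1) + 1*(-4)*conj(1) + 2*(0)*conj(1) + 2*(0)*conj(1) + 2*(0)*conj(1) + 4*(0)*conj(-1) + 4*(0)*conj(-1)]
      = (1/16)[(4) + (-4) + (0) + (0) + (0) + (0) + (0)] = 0/16 = 0
  <chi_6*chi_7, chi_3> = (1/16)[1*(4)*conj(1) + 1*(-4)*conj(1) + 2*(0)*conj(-1) + 2*(0)*conj(1) + 2*(0)*conj(-1) + 4*(0)*conj(1) + 4*(0)*conj(-1)]
      = (1/16)[(4) + (-4) + (0) + (0) + (0) + (0) + (0)] = 0/16 = 0
  <chi_6*chi_7, chi_4> = (1/16)[1*(4)*conj(1) + 1*(-4)*conj(1) + 2*(0)*conj(-1) + 2*(0)*conj(1) + 2*(0)*conj(-1) + 4*(0)*conj(-1) + 4*(0)*conj(1)]
      = (1/16)[(4) + (-4) + (0) + (0) + (0) + (0) + (0)] = 0/16 = 0
  <chi_6*chi_7, chi_5> = (1/16)[1*(4)*conj(2) + 1*(-4)*conj(-2) + 2*(0)*conj(sqrt(2)) + 2*(0)*conj(0) + 2*(0)*conj(-sqrt(2)) + 4*(0)*conj(0) + 4*(0)*conj(0)]
      = (1/16)[(8) + (8) + (0) + (0) + (0) + (0) + (0)] = 16/16 = 1
  <chi_6*chi_7, chi_6> = (1/16)[1*(4)*conj(2) + 1*(-4)*conj(2) + 2*(0)*conj(0) + 2*(0)*conj(-2) + 2*(0)*conj(0) + 4*(0)*conj(0) + 4*(0)*conj(0)]
      = (1/16)[(8) + (-8) + (0) + (0) + (0) + (0) + (0)] = 0/16 = 0
  <chi_6*chi_7, chi_7> = (1/16)[1*(4)*conj(2) + 1*(-4)*conj(-2) + 2*(0)*conj(-sqrt(2)) + 2*(0)*conj(0) + 2*(0)*conj(sqrt(2)) + 4*(0)*conj(0) + 4*(0)*conj(0)]
      = (1/16)[(8) + (8) + (0) + (0) + (0) + (0) + (0)] = 16/16 = 1
Hence the multiplicities are chi_5: 1, chi_7: 1. Dimension check: dim(chi_6)*dim(chi_7) = 2*2 = 4 and sum (mult * dim) = 1*2 + 1*2 = 4.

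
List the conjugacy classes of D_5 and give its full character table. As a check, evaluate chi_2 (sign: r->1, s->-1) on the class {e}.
Conjugacy classes: {e} of size 1, {r^1, r^4} of size 2, {r^2, r^3} of size 2, {s, sr, ..., sr^4} of size 5.
Character table:
  irrep \ class              {e} (size 1)  {r^1, r^4} (size 2)  {r^2, r^3} (size 2)  {s, sr, ..., sr^4} (size 5)
  chi_1 (triv)               1             1                    1                    1                          
  chi_2 (sign: r->1, s->-1)  1             1                    1                    -1                         
  chi_3 (2d, j=1)            2             -1/2 + sqrt(5)/2     -sqrt(5)/2 - 1/2     0                          
  chi_4 (2d, j=2)            2             -sqrt(5)/2 - 1/2     -1/2 + sqrt(5)/2     0                          

Spot check: chi_2 (sign: r->1, s->-1) on {e} = 1.

Derivation: D_5 has order 2*5 = 10 with 4 conjugacy classes, hence 4 irreducibles. Sum of squared dims 1 + 1 + 4 + 4 = 10 = |G|. Linear characters come from the abelianisation; the 2-dimensional irreps have character r^k -> 2*cos(2*pi*j*k/5), reflections -> 0.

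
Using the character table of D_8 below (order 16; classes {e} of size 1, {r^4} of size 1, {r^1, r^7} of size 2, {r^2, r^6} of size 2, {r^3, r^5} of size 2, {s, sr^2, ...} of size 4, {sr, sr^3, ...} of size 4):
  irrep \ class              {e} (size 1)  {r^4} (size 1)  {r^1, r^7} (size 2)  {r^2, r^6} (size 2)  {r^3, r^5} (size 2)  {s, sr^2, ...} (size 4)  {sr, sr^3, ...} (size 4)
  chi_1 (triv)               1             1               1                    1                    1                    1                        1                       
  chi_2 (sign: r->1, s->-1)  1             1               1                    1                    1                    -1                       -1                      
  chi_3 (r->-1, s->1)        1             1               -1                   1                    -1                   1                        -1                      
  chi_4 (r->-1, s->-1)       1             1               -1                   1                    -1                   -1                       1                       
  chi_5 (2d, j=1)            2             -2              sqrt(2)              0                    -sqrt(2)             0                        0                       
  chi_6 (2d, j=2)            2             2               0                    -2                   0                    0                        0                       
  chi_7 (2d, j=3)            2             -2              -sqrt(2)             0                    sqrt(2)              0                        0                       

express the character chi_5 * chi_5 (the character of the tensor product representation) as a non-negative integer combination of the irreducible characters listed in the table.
chi_5 tensor chi_5 = chi_1 + chi_2 + chi_6 (all other irreducibles have multiplicity 0).

Solution. The character of a tensor product is the pointwise product (chi_5 * chi_5)(C) = chi_5(C) * chi_5(C):
  {e}: (2)*(2), {r^4}: (-2)*(-2), {r^1, r^7}: (sqrt(2))*(sqrt(2)), {r^2, r^6}: (0)*(0), {r^3, r^5}: (-sqrt(2))*(-sqrt(2)), {s, sr^2, ...}: (0)*(0), {sr, sr^3, ...}: (0)*(0)
so (chi_5 * chi_5) takes values
  {e} -> 4, {r^4} -> 4, {r^1, r^7} -> 2, {r^2, r^6} -> 0, {r^3, r^5} -> 2, {s, sr^2, ...} -> 0, {sr, sr^3, ...} -> 0.
Now take the inner product of this character with each irreducible chi from the table, <chi_5*chi_5, chi> = (1/16) sum_C |C| (chi_5*chi_5)(C) conj(chi(C)):
  <chi_5*chi_5, chi_1> = (1/16)[1*(4)*conj(1) + 1*(4)*conj(1) + 2*(2)*conj(1) + 2*(0)*conj(1) + 2*(2)*conj(1) + 4*(0)*conj(1) + 4*(0)*conj(1)]
      = (1/16)[(4) + (4) + (4) + (0) + (4) + (0) + (0)] = 16/16 = 1
  <chi_5*chi_5, chi_2> = (1/16)[1*(4)*conj(1) + 1*(4)*conj(1) + 2*(2)*conj(1) + 2*(0)*conj(1) + 2*(2)*conj(1) + 4*(0)*conj(-1) + 4*(0)*conj(-1)]
      = (1/16)[(4) + (4) + (4) + (0) + (4) + (0) + (0)] = 16/16 = 1
  <chi_5*chi_5, chi_3> = (1/16)[1*(4)*conj(1) + 1*(4)*conj(1) + 2*(2)*conj(-1) + 2*(0)*conj(1) + 2*(2)*conj(-1) + 4*(0)*conj(1) + 4*(0)*conj(-1)]
      = (1/16)[(4) + (4) + (-4) + (0) + (-4) + (0) + (0)] = 0/16 = 0
  <chi_5*chi_5, chi_4> = (1/16)[1*(4)*conj(1) + 1*(4)*conj(1) + 2*(2)*conj(-1) + 2*(0)*conj(1) + 2*(2)*conj(-1) + 4*(0)*conj(-1) + 4*(0)*conj(1)]
      = (1/16)[(4) + (4) + (-4) + (0) + (-4) + (0) + (0)] = 0/16 = 0
  <chi_5*chi_5, chi_5> = (1/16)[1*(4)*conj(2) + 1*(4)*conj(-2) + 2*(2)*conj(sqrt(2)) + 2*(0)*conj(0) + 2*(2)*conj(-sqrt(2)) + 4*(0)*conj(0) + 4*(0)*conj(0)]
      = (1/16)[(8) + (-8) + (4*sqrt(2)) + (0) + (-4*sqrt(2)) + (0) + (0)] = 0/16 = 0
  <chi_5*chi_5, chi_6> = (1/16)[1*(4)*conj(2) + 1*(4)*conj(2) + 2*(2)*conj(0) + 2*(0)*conj(-2) + 2*(2)*conj(0) + 4*(0)*conj(0) + 4*(0)*conj(0)]
      = (1/16)[(8) + (8) + (0) + (0) + (0) + (0) + (0)] = 16/16 = 1
  <chi_5*chi_5, chi_7> = (1/16)[1*(4)*conj(2) + 1*(4)*conj(-2) + 2*(2)*conj(-sqrt(2)) + 2*(0)*conj(0) + 2*(2)*conj(sqrt(2)) + 4*(0)*conj(0) + 4*(0)*conj(0)]
      = (1/16)[(8) + (-8) + (-4*sqrt(2)) + (0) + (4*sqrt(2)) + (0) + (0)] = 0/16 = 0
Hence the multiplicities are chi_1: 1, chi_2: 1, chi_6: 1. Dimension check: dim(chi_5)*dim(chi_5) = 2*2 = 4 and sum (mult * dim) = 1*1 + 1*1 + 1*2 = 4.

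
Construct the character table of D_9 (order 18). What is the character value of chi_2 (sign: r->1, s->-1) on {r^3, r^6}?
Conjugacy classes: {e} of size 1, {r^1, r^8} of size 2, {r^2, r^7} of size 2, {r^3, r^6} of size 2, {r^4, r^5} of size 2, {s, sr, ..., sr^8} of size 9.
Character table:
  irrep \ class              {e} (size 1)  {r^1, r^8} (size 2)  {r^2, r^7} (size 2)  {r^3, r^6} (size 2)  {r^4, r^5} (size 2)  {s, sr, ..., sr^8} (size 9)
  chi_1 (triv)               1             1                    1                    1                    1                    1                          
  chi_2 (sign: r->1, s->-1)  1             1                    1                    1                    1                    -1                         
  chi_3 (2d, j=1)            2             2*cos(2*pi/9)        2*cos(4*pi/9)        -1                   -2*cos(pi/9)         0                          
  chi_4 (2d, j=2)            2             2*cos(4*pi/9)        -2*cos(pi/9)         -1                   2*cos(2*pi/9)        0                          
  chi_5 (2d, j=3)            2             -1                   -1                   2                    -1                   0                          
  chi_6 (2d, j=4)            2             -2*cos(pi/9)         2*cos(2*pi/9)        -1                   2*cos(4*pi/9)        0                          

Spot check: chi_2 (sign: r->1, s->-1) on {r^3, r^6} = 1.

Solution. D_9 has order 2*9 = 18 with 6 conjugacy classes, hence 6 irreducibles. Sum of squared dims 1 + 1 + 4 + 4 + 4 + 4 = 18 = |G|. Linear characters come from the abelianisation; the 2-dimensional irreps have character r^k -> 2*cos(2*pi*j*k/9), reflections -> 0.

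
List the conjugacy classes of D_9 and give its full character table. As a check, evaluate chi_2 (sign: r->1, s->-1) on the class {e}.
Conjugacy classes: {e} of size 1, {r^1, r^8} of size 2, {r^2, r^7} of size 2, {r^3, r^6} of size 2, {r^4, r^5} of size 2, {s, sr, ..., sr^8} of size 9.
Character table:
  irrep \ class              {e} (size 1)  {r^1, r^8} (size 2)  {r^2, r^7} (size 2)  {r^3, r^6} (size 2)  {r^4, r^5} (size 2)  {s, sr, ..., sr^8} (size 9)
  chi_1 (triv)               1             1                    1                    1                    1                    1                          
  chi_2 (sign: r->1, s->-1)  1             1                    1                    1                    1                    -1                         
  chi_3 (2d, j=1)            2             2*cos(2*pi/9)        2*cos(4*pi/9)        -1                   -2*cos(pi/9)         0                          
  chi_4 (2d, j=2)            2             2*cos(4*pi/9)        -2*cos(pi/9)         -1                   2*cos(2*pi/9)        0                          
  chi_5 (2d, j=3)            2             -1                   -1                   2                    -1                   0                          
  chi_6 (2d, j=4)            2             -2*cos(pi/9)         2*cos(2*pi/9)        -1                   2*cos(4*pi/9)        0                          

Spot check: chi_2 (sign: r->1, s->-1) on {e} = 1.

Working: D_9 has order 2*9 = 18 with 6 conjugacy classes, hence 6 irreducibles. Sum of squared dims 1 + 1 + 4 + 4 + 4 + 4 = 18 = |G|. Linear characters come from the abelianisation; the 2-dimensional irreps have character r^k -> 2*cos(2*pi*j*k/9), reflections -> 0.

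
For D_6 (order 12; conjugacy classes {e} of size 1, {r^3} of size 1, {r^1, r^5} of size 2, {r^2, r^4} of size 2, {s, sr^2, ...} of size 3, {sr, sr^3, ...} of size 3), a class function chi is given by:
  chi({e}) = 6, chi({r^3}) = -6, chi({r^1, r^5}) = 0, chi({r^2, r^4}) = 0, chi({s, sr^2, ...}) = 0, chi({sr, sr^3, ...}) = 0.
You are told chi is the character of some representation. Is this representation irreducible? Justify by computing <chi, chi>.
Not irreducible (reducible): <chi, chi> = 6 > 1.

Derivation: <chi, chi> = (1/|G|) sum_C |C| * |chi(C)|^2 = (1/12)[1*|6|^2 + 1*|-6|^2 + 2*|0|^2 + 2*|0|^2 + 3*|0|^2 + 3*|0|^2]
  = (1/12)[(36) + (36) + (0) + (0) + (0) + (0)] = 72/12 = 6.
A character is irreducible iff <chi, chi> = 1, so this representation is reducible.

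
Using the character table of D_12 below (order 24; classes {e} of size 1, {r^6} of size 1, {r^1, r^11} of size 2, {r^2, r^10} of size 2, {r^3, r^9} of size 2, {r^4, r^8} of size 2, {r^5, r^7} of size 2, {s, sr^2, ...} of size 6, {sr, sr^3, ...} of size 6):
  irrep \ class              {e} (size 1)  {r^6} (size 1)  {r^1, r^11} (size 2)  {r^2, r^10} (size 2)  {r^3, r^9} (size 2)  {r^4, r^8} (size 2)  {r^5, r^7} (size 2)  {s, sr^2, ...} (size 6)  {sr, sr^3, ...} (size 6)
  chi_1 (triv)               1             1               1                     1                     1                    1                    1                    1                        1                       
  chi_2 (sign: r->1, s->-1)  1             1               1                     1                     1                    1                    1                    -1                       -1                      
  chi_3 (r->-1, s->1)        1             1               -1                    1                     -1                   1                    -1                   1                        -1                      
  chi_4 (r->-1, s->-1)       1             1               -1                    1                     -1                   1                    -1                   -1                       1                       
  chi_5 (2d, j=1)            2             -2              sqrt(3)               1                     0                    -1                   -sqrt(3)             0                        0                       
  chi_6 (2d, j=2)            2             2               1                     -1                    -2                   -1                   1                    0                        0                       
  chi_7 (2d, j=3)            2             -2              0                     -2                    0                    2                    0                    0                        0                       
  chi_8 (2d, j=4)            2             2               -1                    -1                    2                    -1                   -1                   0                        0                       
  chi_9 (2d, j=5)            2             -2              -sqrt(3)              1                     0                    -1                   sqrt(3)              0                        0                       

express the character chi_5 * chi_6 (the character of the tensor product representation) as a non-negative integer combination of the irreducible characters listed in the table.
chi_5 tensor chi_6 = chi_5 + chi_7 (all other irreducibles have multiplicity 0).

Why: The character of a tensor product is the pointwise product (chi_5 * chi_6)(C) = chi_5(C) * chi_6(C):
  {e}: (2)*(2), {r^6}: (-2)*(2), {r^1, r^11}: (sqrt(3))*(1), {r^2, r^10}: (1)*(-1), {r^3, r^9}: (0)*(-2), {r^4, r^8}: (-1)*(-1), {r^5, r^7}: (-sqrt(3))*(1), {s, sr^2, ...}: (0)*(0), {sr, sr^3, ...}: (0)*(0)
so (chi_5 * chi_6) takes values
  {e} -> 4, {r^6} -> -4, {r^1, r^11} -> sqrt(3), {r^2, r^10} -> -1, {r^3, r^9} -> 0, {r^4, r^8} -> 1, {r^5, r^7} -> -sqrt(3), {s, sr^2, ...} -> 0, {sr, sr^3, ...} -> 0.
Now take the inner product of this character with each irreducible chi from the table, <chi_5*chi_6, chi> = (1/24) sum_C |C| (chi_5*chi_6)(C) conj(chi(C)):
  <chi_5*chi_6, chi_1> = (1/24)[1*(4)*conj(1) + 1*(-4)*conj(1) + 2*(sqrt(3))*conj(1) + 2*(-1)*conj(1) + 2*(0)*conj(1) + 2*(1)*conj(1) + 2*(-sqrt(3))*conj(1) + 6*(0)*conj(1) + 6*(0)*conj(1)]
      = (1/24)[(4) + (-4) + (2*sqrt(3)) + (-2) + (0) + (2) + (-2*sqrt(3)) + (0) + (0)] = 0/24 = 0
  <chi_5*chi_6, chi_2> = (1/24)[1*(4)*conj(1) + 1*(-4)*conj(1) + 2*(sqrt(3))*conj(1) + 2*(-1)*conj(1) + 2*(0)*conj(1) + 2*(1)*conj(1) + 2*(-sqrt(3))*conj(1) + 6*(0)*conj(-1) + 6*(0)*conj(-1)]
      = (1/24)[(4) + (-4) + (2*sqrt(3)) + (-2) + (0) + (2) + (-2*sqrt(3)) + (0) + (0)] = 0/24 = 0
  <chi_5*chi_6, chi_3> = (1/24)[1*(4)*conj(1) + 1*(-4)*conj(1) + 2*(sqrt(3))*conj(-1) + 2*(-1)*conj(1) + 2*(0)*conj(-1) + 2*(1)*conj(1) + 2*(-sqrt(3))*conj(-1) + 6*(0)*conj(1) + 6*(0)*conj(-1)]
      = (1/24)[(4) + (-4) + (-2*sqrt(3)) + (-2) + (0) + (2) + (2*sqrt(3)) + (0) + (0)] = 0/24 = 0
  <chi_5*chi_6, chi_4> = (1/24)[1*(4)*conj(1) + 1*(-4)*conj(1) + 2*(sqrt(3))*conj(-1) + 2*(-1)*conj(1) + 2*(0)*conj(-1) + 2*(1)*conj(1) + 2*(-sqrt(3))*conj(-1) + 6*(0)*conj(-1) + 6*(0)*conj(1)]
      = (1/24)[(4) + (-4) + (-2*sqrt(3)) + (-2) + (0) + (2) + (2*sqrt(3)) + (0) + (0)] = 0/24 = 0
  <chi_5*chi_6, chi_5> = (1/24)[1*(4)*conj(2) + 1*(-4)*conj(-2) + 2*(sqrt(3))*conj(sqrt(3)) + 2*(-1)*conj(1) + 2*(0)*conj(0) + 2*(1)*conj(-1) + 2*(-sqrt(3))*conj(-sqrt(3)) + 6*(0)*conj(0) + 6*(0)*conj(0)]
      = (1/24)[(8) + (8) + (6) + (-2) + (0) + (-2) + (6) + (0) + (0)] = 24/24 = 1
  <chi_5*chi_6, chi_6> = (1/24)[1*(4)*conj(2) + 1*(-4)*conj(2) + 2*(sqrt(3))*conj(1) + 2*(-1)*conj(-1) + 2*(0)*conj(-2) + 2*(1)*conj(-1) + 2*(-sqrt(3))*conj(1) + 6*(0)*conj(0) + 6*(0)*conj(0)]
      = (1/24)[(8) + (-8) + (2*sqrt(3)) + (2) + (0) + (-2) + (-2*sqrt(3)) + (0) + (0)] = 0/24 = 0
  <chi_5*chi_6, chi_7> = (1/24)[1*(4)*conj(2) + 1*(-4)*conj(-2) + 2*(sqrt(3))*conj(0) + 2*(-1)*conj(-2) + 2*(0)*conj(0) + 2*(1)*conj(2) + 2*(-sqrt(3))*conj(0) + 6*(0)*conj(0) + 6*(0)*conj(0)]
      = (1/24)[(8) + (8) + (0) + (4) + (0) + (4) + (0) + (0) + (0)] = 24/24 = 1
  <chi_5*chi_6, chi_8> = (1/24)[1*(4)*conj(2) + 1*(-4)*conj(2) + 2*(sqrt(3))*conj(-1) + 2*(-1)*conj(-1) + 2*(0)*conj(2) + 2*(1)*conj(-1) + 2*(-sqrt(3))*conj(-1) + 6*(0)*conj(0) + 6*(0)*conj(0)]
      = (1/24)[(8) + (-8) + (-2*sqrt(3)) + (2) + (0) + (-2) + (2*sqrt(3)) + (0) + (0)] = 0/24 = 0
  <chi_5*chi_6, chi_9> = (1/24)[1*(4)*conj(2) + 1*(-4)*conj(-2) + 2*(sqrt(3))*conj(-sqrt(3)) + 2*(-1)*conj(1) + 2*(0)*conj(0) + 2*(1)*conj(-1) + 2*(-sqrt(3))*conj(sqrt(3)) + 6*(0)*conj(0) + 6*(0)*conj(0)]
      = (1/24)[(8) + (8) + (-6) + (-2) + (0) + (-2) + (-6) + (0) + (0)] = 0/24 = 0
Hence the multiplicities are chi_5: 1, chi_7: 1. Dimension check: dim(chi_5)*dim(chi_6) = 2*2 = 4 and sum (mult * dim) = 1*2 + 1*2 = 4.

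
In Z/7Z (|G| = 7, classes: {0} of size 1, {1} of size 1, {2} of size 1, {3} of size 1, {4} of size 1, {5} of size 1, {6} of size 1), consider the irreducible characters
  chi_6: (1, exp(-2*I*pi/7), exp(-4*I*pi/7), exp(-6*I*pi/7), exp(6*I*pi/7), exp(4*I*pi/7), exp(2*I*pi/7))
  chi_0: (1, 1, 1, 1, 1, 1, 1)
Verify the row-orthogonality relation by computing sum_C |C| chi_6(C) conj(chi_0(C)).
Sum = 0; so <chi_6, chi_0> = 0 (distinct irreducibles are orthogonal).

Reasoning: Compute term by term over conjugacy classes (|C| * chi_6(C) * conj(chi_0(C))):
  1*(1)*conj(1) + 1*(exp(-2*I*pi/7))*conj(1) + 1*(exp(-4*I*pi/7))*conj(1) + 1*(exp(-6*I*pi/7))*conj(1) + 1*(exp(6*I*pi/7))*conj(1) + 1*(exp(4*I*pi/7))*conj(1) + 1*(exp(2*I*pi/7))*conj(1)
  = (1) + (exp(-2*I*pi/7)) + (exp(-4*I*pi/7)) + (exp(-6*I*pi/7)) + (exp(6*I*pi/7)) + (exp(4*I*pi/7)) + (exp(2*I*pi/7))
  = 0.
(Exp terms are combined using exp(i*s)*conj(exp(i*t)) = exp(i*(s-t)), and sums of them are collapsed using the identity that for every m > 1 the m distinct m-th roots of unity sum to 0, e.g. 1 + exp(2*I*pi/3) + exp(-2*I*pi/3) = 0.)
Dividing by |G| = 7 gives 0/7 = 0, matching the row-orthogonality relation <chi_6, chi_0> = [chi_6 = chi_0].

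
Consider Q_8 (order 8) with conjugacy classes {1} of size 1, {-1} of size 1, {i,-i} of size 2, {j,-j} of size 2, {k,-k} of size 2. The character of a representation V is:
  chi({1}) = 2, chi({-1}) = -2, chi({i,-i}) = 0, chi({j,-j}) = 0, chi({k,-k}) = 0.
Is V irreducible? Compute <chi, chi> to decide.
Irreducible: <chi, chi> = 1.

Derivation: <chi, chi> = (1/|G|) sum_C |C| * |chi(C)|^2 = (1/8)[1*|2|^2 + 1*|-2|^2 + 2*|0|^2 + 2*|0|^2 + 2*|0|^2]
  = (1/8)[(4) + (4) + (0) + (0) + (0)] = 8/8 = 1.
A character is irreducible iff <chi, chi> = 1, so this representation is irreducible.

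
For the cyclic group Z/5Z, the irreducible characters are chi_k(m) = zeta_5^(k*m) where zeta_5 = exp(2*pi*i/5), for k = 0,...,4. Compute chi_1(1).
chi_1(1) = zeta_5^1 = exp(2*I*pi/5)

Reasoning: chi_1(1) = zeta_5^(1*1) = zeta_5^1. Since zeta_5^5 = 1, this equals zeta_5^1 = exp(2*pi*i*1/5) = exp(2*I*pi/5).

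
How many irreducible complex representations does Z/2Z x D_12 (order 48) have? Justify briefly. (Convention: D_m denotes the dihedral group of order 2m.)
18

Derivation: The number of irreducible complex representations of a finite group equals its number of conjugacy classes. For a direct product, #classes(G x H) = #classes(G) * #classes(H). Z/2Z has 2 classes (abelian), D_12 has 9 classes, so 2 * 9 = 18, so Z/2Z x D_12 (order 48) has exactly 18 irreducible complex representations.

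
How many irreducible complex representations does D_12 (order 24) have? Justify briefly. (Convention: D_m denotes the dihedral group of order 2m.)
9

Justification: The number of irreducible complex representations of a finite group equals its number of conjugacy classes. D_12 has 9 conjugacy classes (n/2 + 3 for n even), so D_12 (order 24) has exactly 9 irreducible complex representations.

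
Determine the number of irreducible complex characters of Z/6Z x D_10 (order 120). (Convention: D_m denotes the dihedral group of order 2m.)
48

The number of irreducible complex representations of a finite group equals its number of conjugacy classes. For a direct product, #classes(G x H) = #classes(G) * #classes(H). Z/6Z has 6 classes (abelian), D_10 has 8 classes, so 6 * 8 = 48, so Z/6Z x D_10 (order 120) has exactly 48 irreducible complex representations.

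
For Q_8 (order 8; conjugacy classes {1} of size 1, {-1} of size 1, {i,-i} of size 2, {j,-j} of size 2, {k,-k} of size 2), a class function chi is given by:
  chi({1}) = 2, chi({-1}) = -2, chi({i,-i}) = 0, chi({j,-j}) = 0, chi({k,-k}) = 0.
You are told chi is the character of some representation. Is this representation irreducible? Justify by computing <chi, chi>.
Irreducible: <chi, chi> = 1.

Solution. <chi, chi> = (1/|G|) sum_C |C| * |chi(C)|^2 = (1/8)[1*|2|^2 + 1*|-2|^2 + 2*|0|^2 + 2*|0|^2 + 2*|0|^2]
  = (1/8)[(4) + (4) + (0) + (0) + (0)] = 8/8 = 1.
A character is irreducible iff <chi, chi> = 1, so this representation is irreducible.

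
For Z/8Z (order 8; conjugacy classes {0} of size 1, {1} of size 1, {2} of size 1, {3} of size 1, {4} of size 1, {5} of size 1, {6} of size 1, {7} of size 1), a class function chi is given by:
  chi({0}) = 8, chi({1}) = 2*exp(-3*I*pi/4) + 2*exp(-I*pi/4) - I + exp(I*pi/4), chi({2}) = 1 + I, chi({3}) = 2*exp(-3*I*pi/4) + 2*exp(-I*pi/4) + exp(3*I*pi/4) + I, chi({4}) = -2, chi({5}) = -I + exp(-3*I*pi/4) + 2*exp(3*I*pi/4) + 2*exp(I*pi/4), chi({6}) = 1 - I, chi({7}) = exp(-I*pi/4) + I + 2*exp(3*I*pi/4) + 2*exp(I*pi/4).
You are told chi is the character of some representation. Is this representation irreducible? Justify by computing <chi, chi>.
Not irreducible (reducible): <chi, chi> = 12 > 1.

Details: <chi, chi> = (1/|G|) sum_C |C| * |chi(C)|^2 = (1/8)[1*|8|^2 + 1*|2*exp(-3*I*pi/4) + 2*exp(-I*pi/4) - I + exp(I*pi/4)|^2 + 1*|1 + I|^2 + 1*|2*exp(-3*I*pi/4) + 2*exp(-I*pi/4) + exp(3*I*pi/4) + I|^2 + 1*|-2|^2 + 1*|-I + exp(-3*I*pi/4) + 2*exp(3*I*pi/4) + 2*exp(I*pi/4)|^2 + 1*|1 - I|^2 + 1*|exp(-I*pi/4) + I + 2*exp(3*I*pi/4) + 2*exp(I*pi/4)|^2]
  = (1/8)[(64) + (6 + 2*exp(-I*pi/4) - exp(3*I*pi/4) + exp(I*pi/4) - 2*exp(-3*I*pi/4)) + (2) + (6 - 2*exp(I*pi/4) + exp(-3*I*pi/4) - exp(-I*pi/4) + 2*exp(3*I*pi/4)) + (4) + (6 - 2*exp(I*pi/4) + exp(-3*I*pi/4) - exp(-I*pi/4) + 2*exp(3*I*pi/4)) + (2) + (6 + 2*exp(-I*pi/4) - exp(3*I*pi/4) + exp(I*pi/4) - 2*exp(-3*I*pi/4))] = 96/8 = 12.
(Exp terms are combined using exp(i*s)*conj(exp(i*t)) = exp(i*(s-t)), and sums of them are collapsed using the identity that for every m > 1 the m distinct m-th roots of unity sum to 0, e.g. 1 + exp(2*I*pi/3) + exp(-2*I*pi/3) = 0.)
A character is irreducible iff <chi, chi> = 1, so this representation is reducible.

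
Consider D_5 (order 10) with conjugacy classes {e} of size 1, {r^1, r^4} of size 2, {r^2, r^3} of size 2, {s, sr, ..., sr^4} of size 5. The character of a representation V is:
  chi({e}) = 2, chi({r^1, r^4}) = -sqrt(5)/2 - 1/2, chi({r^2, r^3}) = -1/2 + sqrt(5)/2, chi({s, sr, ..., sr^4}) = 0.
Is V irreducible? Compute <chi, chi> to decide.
Irreducible: <chi, chi> = 1.

Why: <chi, chi> = (1/|G|) sum_C |C| * |chi(C)|^2 = (1/10)[1*|2|^2 + 2*|-sqrt(5)/2 - 1/2|^2 + 2*|-1/2 + sqrt(5)/2|^2 + 5*|0|^2]
  = (1/10)[(4) + (sqrt(5) + 3) + (3 - sqrt(5)) + (0)] = 10/10 = 1.
A character is irreducible iff <chi, chi> = 1, so this representation is irreducible.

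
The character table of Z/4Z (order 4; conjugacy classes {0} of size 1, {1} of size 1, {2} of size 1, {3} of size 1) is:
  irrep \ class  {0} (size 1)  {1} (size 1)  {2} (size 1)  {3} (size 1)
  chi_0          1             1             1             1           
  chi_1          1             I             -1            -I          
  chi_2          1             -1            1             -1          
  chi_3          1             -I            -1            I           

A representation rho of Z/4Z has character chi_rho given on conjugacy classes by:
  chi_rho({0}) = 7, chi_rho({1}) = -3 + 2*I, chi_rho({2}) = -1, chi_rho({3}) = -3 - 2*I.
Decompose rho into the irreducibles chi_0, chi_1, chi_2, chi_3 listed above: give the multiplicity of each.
Multiplicities: chi_0: 0, chi_1: 3, chi_2: 3, chi_3: 1.

Argument: Use <chi_rho, chi> = (1/|G|) sum_C |C| * chi_rho(C) * conj(chi(C)) with |G| = 4 for each irreducible chi in the table:
  <chi_rho, chi_0> = (1/4)[1*(7)*conj(1) + 1*(-3 + 2*I)*conj(1) + 1*(-1)*conj(1) + 1*(-3 - 2*I)*conj(1)]
      = (1/4)[(7) + (-3 + 2*I) + (-1) + (-3 - 2*I)] = 0/4 = 0
  <chi_rho, chi_1> = (1/4)[1*(7)*conj(1) + 1*(-3 + 2*I)*conj(I) + 1*(-1)*conj(-1) + 1*(-3 - 2*I)*conj(-I)]
      = (1/4)[(7) + (2 + 3*I) + (1) + (2 - 3*I)] = 12/4 = 3
  <chi_rho, chi_2> = (1/4)[1*(7)*conj(1) + 1*(-3 + 2*I)*conj(-1) + 1*(-1)*conj(1) + 1*(-3 - 2*I)*conj(-1)]
      = (1/4)[(7) + (3 - 2*I) + (-1) + (3 + 2*I)] = 12/4 = 3
  <chi_rho, chi_3> = (1/4)[1*(7)*conj(1) + 1*(-3 + 2*I)*conj(-I) + 1*(-1)*conj(-1) + 1*(-3 - 2*I)*conj(I)]
      = (1/4)[(7) + (-2 - 3*I) + (1) + (-2 + 3*I)] = 4/4 = 1
(Exp terms are combined using exp(i*s)*conj(exp(i*t)) = exp(i*(s-t)), and sums of them are collapsed using the identity that for every m > 1 the m distinct m-th roots of unity sum to 0, e.g. 1 + exp(2*I*pi/3) + exp(-2*I*pi/3) = 0.)
Dimension check: dim(rho) = sum (mult * dim) = 0*1 + 3*1 + 3*1 + 1*1 = 7 = chi_rho(e) = 7.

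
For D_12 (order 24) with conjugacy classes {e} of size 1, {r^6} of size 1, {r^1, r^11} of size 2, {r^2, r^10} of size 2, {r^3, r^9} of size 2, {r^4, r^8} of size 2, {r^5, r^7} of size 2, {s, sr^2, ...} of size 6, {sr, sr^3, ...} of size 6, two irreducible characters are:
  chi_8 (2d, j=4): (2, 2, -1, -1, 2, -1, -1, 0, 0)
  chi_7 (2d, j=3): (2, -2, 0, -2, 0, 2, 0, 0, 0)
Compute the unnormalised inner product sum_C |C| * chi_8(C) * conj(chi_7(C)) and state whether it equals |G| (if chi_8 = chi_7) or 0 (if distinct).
Sum = 0; so <chi_8, chi_7> = 0 (distinct irreducibles are orthogonal).

Solution. Compute term by term over conjugacy classes (|C| * chi_8(C) * conj(chi_7(C))):
  1*(2)*conj(2) + 1*(2)*conj(-2) + 2*(-1)*conj(0) + 2*(-1)*conj(-2) + 2*(2)*conj(0) + 2*(-1)*conj(2) + 2*(-1)*conj(0) + 6*(0)*conj(0) + 6*(0)*conj(0)
  = (4) + (-4) + (0) + (4) + (0) + (-4) + (0) + (0) + (0)
  = 0.
Dividing by |G| = 24 gives 0/24 = 0, matching the row-orthogonality relation <chi_8, chi_7> = [chi_8 = chi_7].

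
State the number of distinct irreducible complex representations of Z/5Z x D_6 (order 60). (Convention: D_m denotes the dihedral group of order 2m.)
30

Reasoning: The number of irreducible complex representations of a finite group equals its number of conjugacy classes. For a direct product, #classes(G x H) = #classes(G) * #classes(H). Z/5Z has 5 classes (abelian), D_6 has 6 classes, so 5 * 6 = 30, so Z/5Z x D_6 (order 60) has exactly 30 irreducible complex representations.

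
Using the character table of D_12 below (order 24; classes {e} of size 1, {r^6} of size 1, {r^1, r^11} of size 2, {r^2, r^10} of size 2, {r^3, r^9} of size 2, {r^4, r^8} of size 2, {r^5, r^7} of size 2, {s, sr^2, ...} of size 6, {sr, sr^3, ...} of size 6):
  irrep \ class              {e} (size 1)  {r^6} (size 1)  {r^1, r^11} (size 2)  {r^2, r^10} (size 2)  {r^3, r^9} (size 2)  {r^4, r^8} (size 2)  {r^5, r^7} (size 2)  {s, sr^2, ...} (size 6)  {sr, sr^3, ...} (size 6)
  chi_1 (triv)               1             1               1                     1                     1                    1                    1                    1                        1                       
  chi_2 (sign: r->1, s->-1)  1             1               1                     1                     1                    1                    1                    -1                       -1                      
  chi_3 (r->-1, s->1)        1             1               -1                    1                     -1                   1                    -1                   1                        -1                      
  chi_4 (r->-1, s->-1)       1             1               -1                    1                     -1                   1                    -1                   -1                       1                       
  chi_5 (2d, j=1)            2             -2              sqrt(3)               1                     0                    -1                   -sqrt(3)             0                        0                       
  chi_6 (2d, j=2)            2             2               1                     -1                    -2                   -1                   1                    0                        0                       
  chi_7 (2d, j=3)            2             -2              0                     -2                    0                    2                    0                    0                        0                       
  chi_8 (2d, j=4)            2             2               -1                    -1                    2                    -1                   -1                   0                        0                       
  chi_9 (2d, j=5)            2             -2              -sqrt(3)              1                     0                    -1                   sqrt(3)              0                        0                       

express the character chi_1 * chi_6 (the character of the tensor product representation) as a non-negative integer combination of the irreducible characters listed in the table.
chi_1 tensor chi_6 = chi_6 (all other irreducibles have multiplicity 0).

Details: The character of a tensor product is the pointwise product (chi_1 * chi_6)(C) = chi_1(C) * chi_6(C):
  {e}: (1)*(2), {r^6}: (1)*(2), {r^1, r^11}: (1)*(1), {r^2, r^10}: (1)*(-1), {r^3, r^9}: (1)*(-2), {r^4, r^8}: (1)*(-1), {r^5, r^7}: (1)*(1), {s, sr^2, ...}: (1)*(0), {sr, sr^3, ...}: (1)*(0)
so (chi_1 * chi_6) takes values
  {e} -> 2, {r^6} -> 2, {r^1, r^11} -> 1, {r^2, r^10} -> -1, {r^3, r^9} -> -2, {r^4, r^8} -> -1, {r^5, r^7} -> 1, {s, sr^2, ...} -> 0, {sr, sr^3, ...} -> 0.
Now take the inner product of this character with each irreducible chi from the table, <chi_1*chi_6, chi> = (1/24) sum_C |C| (chi_1*chi_6)(C) conj(chi(C)):
  <chi_1*chi_6, chi_1> = (1/24)[1*(2)*conj(1) + 1*(2)*conj(1) + 2*(1)*conj(1) + 2*(-1)*conj(1) + 2*(-2)*conj(1) + 2*(-1)*conj(1) + 2*(1)*conj(1) + 6*(0)*conj(1) + 6*(0)*conj(1)]
      = (1/24)[(2) + (2) + (2) + (-2) + (-4) + (-2) + (2) + (0) + (0)] = 0/24 = 0
  <chi_1*chi_6, chi_2> = (1/24)[1*(2)*conj(1) + 1*(2)*conj(1) + 2*(1)*conj(1) + 2*(-1)*conj(1) + 2*(-2)*conj(1) + 2*(-1)*conj(1) + 2*(1)*conj(1) + 6*(0)*conj(-1) + 6*(0)*conj(-1)]
      = (1/24)[(2) + (2) + (2) + (-2) + (-4) + (-2) + (2) + (0) + (0)] = 0/24 = 0
  <chi_1*chi_6, chi_3> = (1/24)[1*(2)*conj(1) + 1*(2)*conj(1) + 2*(1)*conj(-1) + 2*(-1)*conj(1) + 2*(-2)*conj(-1) + 2*(-1)*conj(1) + 2*(1)*conj(-1) + 6*(0)*conj(1) + 6*(0)*conj(-1)]
      = (1/24)[(2) + (2) + (-2) + (-2) + (4) + (-2) + (-2) + (0) + (0)] = 0/24 = 0
  <chi_1*chi_6, chi_4> = (1/24)[1*(2)*conj(1) + 1*(2)*conj(1) + 2*(1)*conj(-1) + 2*(-1)*conj(1) + 2*(-2)*conj(-1) + 2*(-1)*conj(1) + 2*(1)*conj(-1) + 6*(0)*conj(-1) + 6*(0)*conj(1)]
      = (1/24)[(2) + (2) + (-2) + (-2) + (4) + (-2) + (-2) + (0) + (0)] = 0/24 = 0
  <chi_1*chi_6, chi_5> = (1/24)[1*(2)*conj(2) + 1*(2)*conj(-2) + 2*(1)*conj(sqrt(3)) + 2*(-1)*conj(1) + 2*(-2)*conj(0) + 2*(-1)*conj(-1) + 2*(1)*conj(-sqrt(3)) + 6*(0)*conj(0) + 6*(0)*conj(0)]
      = (1/24)[(4) + (-4) + (2*sqrt(3)) + (-2) + (0) + (2) + (-2*sqrt(3)) + (0) + (0)] = 0/24 = 0
  <chi_1*chi_6, chi_6> = (1/24)[1*(2)*conj(2) + 1*(2)*conj(2) + 2*(1)*conj(1) + 2*(-1)*conj(-1) + 2*(-2)*conj(-2) + 2*(-1)*conj(-1) + 2*(1)*conj(1) + 6*(0)*conj(0) + 6*(0)*conj(0)]
      = (1/24)[(4) + (4) + (2) + (2) + (8) + (2) + (2) + (0) + (0)] = 24/24 = 1
  <chi_1*chi_6, chi_7> = (1/24)[1*(2)*conj(2) + 1*(2)*conj(-2) + 2*(1)*conj(0) + 2*(-1)*conj(-2) + 2*(-2)*conj(0) + 2*(-1)*conj(2) + 2*(1)*conj(0) + 6*(0)*conj(0) + 6*(0)*conj(0)]
      = (1/24)[(4) + (-4) + (0) + (4) + (0) + (-4) + (0) + (0) + (0)] = 0/24 = 0
  <chi_1*chi_6, chi_8> = (1/24)[1*(2)*conj(2) + 1*(2)*conj(2) + 2*(1)*conj(-1) + 2*(-1)*conj(-1) + 2*(-2)*conj(2) + 2*(-1)*conj(-1) + 2*(1)*conj(-1) + 6*(0)*conj(0) + 6*(0)*conj(0)]
      = (1/24)[(4) + (4) + (-2) + (2) + (-8) + (2) + (-2) + (0) + (0)] = 0/24 = 0
  <chi_1*chi_6, chi_9> = (1/24)[1*(2)*conj(2) + 1*(2)*conj(-2) + 2*(1)*conj(-sqrt(3)) + 2*(-1)*conj(1) + 2*(-2)*conj(0) + 2*(-1)*conj(-1) + 2*(1)*conj(sqrt(3)) + 6*(0)*conj(0) + 6*(0)*conj(0)]
      = (1/24)[(4) + (-4) + (-2*sqrt(3)) + (-2) + (0) + (2) + (2*sqrt(3)) + (0) + (0)] = 0/24 = 0
Hence the multiplicities are chi_6: 1. Dimension check: dim(chi_1)*dim(chi_6) = 1*2 = 2 and sum (mult * dim) = 1*2 = 2.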